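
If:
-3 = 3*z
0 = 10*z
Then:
No Solution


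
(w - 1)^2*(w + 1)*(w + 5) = w^4 + 4*w^3 - 6*w^2 - 4*w + 5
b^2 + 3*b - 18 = (b - 3)*(b + 6)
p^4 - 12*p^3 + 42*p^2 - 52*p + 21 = (p - 7)*(p - 3)*(p - 1)^2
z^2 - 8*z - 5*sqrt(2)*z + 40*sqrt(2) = (z - 8)*(z - 5*sqrt(2))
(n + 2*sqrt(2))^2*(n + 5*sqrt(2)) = n^3 + 9*sqrt(2)*n^2 + 48*n + 40*sqrt(2)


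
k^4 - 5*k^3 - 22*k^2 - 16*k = k*(k - 8)*(k + 1)*(k + 2)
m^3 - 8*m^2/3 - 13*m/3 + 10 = (m - 3)*(m - 5/3)*(m + 2)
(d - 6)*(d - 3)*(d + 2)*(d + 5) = d^4 - 2*d^3 - 35*d^2 + 36*d + 180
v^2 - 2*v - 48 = (v - 8)*(v + 6)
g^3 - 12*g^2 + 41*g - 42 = (g - 7)*(g - 3)*(g - 2)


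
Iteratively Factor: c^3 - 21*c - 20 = (c + 1)*(c^2 - c - 20) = (c + 1)*(c + 4)*(c - 5)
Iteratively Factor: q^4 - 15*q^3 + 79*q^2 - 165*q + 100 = (q - 1)*(q^3 - 14*q^2 + 65*q - 100) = (q - 5)*(q - 1)*(q^2 - 9*q + 20) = (q - 5)^2*(q - 1)*(q - 4)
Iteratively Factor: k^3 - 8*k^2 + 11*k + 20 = (k - 5)*(k^2 - 3*k - 4) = (k - 5)*(k - 4)*(k + 1)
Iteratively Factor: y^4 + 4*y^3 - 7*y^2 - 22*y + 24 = (y + 4)*(y^3 - 7*y + 6) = (y - 2)*(y + 4)*(y^2 + 2*y - 3) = (y - 2)*(y - 1)*(y + 4)*(y + 3)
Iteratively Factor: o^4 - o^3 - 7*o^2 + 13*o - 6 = (o - 2)*(o^3 + o^2 - 5*o + 3) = (o - 2)*(o - 1)*(o^2 + 2*o - 3) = (o - 2)*(o - 1)^2*(o + 3)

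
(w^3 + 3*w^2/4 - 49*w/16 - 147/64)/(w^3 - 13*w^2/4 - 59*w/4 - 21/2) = (w^2 - w - 21/16)/(w^2 - 5*w - 6)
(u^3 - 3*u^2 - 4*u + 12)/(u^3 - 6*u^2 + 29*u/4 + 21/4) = 4*(u^2 - 4)/(4*u^2 - 12*u - 7)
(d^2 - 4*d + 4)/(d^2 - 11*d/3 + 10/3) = 3*(d - 2)/(3*d - 5)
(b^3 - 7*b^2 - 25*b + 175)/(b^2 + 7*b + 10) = (b^2 - 12*b + 35)/(b + 2)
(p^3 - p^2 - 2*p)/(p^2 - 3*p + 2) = p*(p + 1)/(p - 1)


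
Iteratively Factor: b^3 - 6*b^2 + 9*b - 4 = (b - 1)*(b^2 - 5*b + 4) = (b - 4)*(b - 1)*(b - 1)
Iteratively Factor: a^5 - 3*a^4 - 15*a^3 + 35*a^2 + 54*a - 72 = (a - 3)*(a^4 - 15*a^2 - 10*a + 24) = (a - 4)*(a - 3)*(a^3 + 4*a^2 + a - 6) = (a - 4)*(a - 3)*(a - 1)*(a^2 + 5*a + 6) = (a - 4)*(a - 3)*(a - 1)*(a + 2)*(a + 3)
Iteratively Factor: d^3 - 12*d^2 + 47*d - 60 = (d - 5)*(d^2 - 7*d + 12) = (d - 5)*(d - 3)*(d - 4)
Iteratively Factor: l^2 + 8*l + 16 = (l + 4)*(l + 4)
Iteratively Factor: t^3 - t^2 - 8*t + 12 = (t - 2)*(t^2 + t - 6) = (t - 2)^2*(t + 3)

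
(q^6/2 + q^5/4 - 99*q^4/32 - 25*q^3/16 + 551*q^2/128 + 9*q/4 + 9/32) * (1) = q^6/2 + q^5/4 - 99*q^4/32 - 25*q^3/16 + 551*q^2/128 + 9*q/4 + 9/32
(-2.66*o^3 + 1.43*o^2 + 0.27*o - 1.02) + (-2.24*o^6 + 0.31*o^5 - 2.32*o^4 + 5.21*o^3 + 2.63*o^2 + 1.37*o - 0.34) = -2.24*o^6 + 0.31*o^5 - 2.32*o^4 + 2.55*o^3 + 4.06*o^2 + 1.64*o - 1.36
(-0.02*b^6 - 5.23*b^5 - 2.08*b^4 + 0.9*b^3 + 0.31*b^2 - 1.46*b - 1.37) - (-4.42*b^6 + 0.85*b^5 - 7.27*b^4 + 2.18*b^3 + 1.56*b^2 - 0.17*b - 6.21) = 4.4*b^6 - 6.08*b^5 + 5.19*b^4 - 1.28*b^3 - 1.25*b^2 - 1.29*b + 4.84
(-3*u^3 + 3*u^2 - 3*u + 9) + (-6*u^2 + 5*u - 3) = -3*u^3 - 3*u^2 + 2*u + 6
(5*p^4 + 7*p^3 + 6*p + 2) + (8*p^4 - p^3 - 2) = 13*p^4 + 6*p^3 + 6*p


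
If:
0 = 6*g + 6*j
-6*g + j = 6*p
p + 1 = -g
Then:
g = 6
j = -6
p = -7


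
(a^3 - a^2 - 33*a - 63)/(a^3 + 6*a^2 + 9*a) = (a - 7)/a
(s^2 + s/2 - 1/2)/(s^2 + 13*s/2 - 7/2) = (s + 1)/(s + 7)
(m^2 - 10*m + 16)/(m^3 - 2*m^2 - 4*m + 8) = (m - 8)/(m^2 - 4)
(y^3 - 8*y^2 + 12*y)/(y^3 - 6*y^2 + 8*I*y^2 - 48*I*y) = (y - 2)/(y + 8*I)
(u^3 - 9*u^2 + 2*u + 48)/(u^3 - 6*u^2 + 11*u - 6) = (u^2 - 6*u - 16)/(u^2 - 3*u + 2)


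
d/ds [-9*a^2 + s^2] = 2*s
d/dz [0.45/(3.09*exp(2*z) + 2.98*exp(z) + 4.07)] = (-2.781*exp(z) - 1.341)*exp(z)/(3.09*exp(2*z) + 2.98*exp(z) + 4.07)^2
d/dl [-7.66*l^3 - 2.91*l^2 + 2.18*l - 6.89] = -22.98*l^2 - 5.82*l + 2.18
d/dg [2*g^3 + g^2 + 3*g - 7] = 6*g^2 + 2*g + 3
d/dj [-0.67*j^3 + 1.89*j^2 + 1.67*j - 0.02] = -2.01*j^2 + 3.78*j + 1.67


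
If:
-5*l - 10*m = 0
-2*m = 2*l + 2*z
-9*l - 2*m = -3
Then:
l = 3/8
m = -3/16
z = -3/16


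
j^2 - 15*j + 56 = (j - 8)*(j - 7)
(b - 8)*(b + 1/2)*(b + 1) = b^3 - 13*b^2/2 - 23*b/2 - 4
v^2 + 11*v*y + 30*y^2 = (v + 5*y)*(v + 6*y)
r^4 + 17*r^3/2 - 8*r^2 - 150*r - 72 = (r - 4)*(r + 1/2)*(r + 6)^2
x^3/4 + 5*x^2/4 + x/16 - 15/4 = (x/4 + 1)*(x - 3/2)*(x + 5/2)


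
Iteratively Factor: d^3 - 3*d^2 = (d)*(d^2 - 3*d) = d^2*(d - 3)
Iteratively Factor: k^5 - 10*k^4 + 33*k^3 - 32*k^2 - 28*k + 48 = (k - 2)*(k^4 - 8*k^3 + 17*k^2 + 2*k - 24) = (k - 4)*(k - 2)*(k^3 - 4*k^2 + k + 6) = (k - 4)*(k - 2)^2*(k^2 - 2*k - 3) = (k - 4)*(k - 2)^2*(k + 1)*(k - 3)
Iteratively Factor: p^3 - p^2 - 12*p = (p - 4)*(p^2 + 3*p) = p*(p - 4)*(p + 3)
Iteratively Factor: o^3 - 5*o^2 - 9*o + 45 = (o + 3)*(o^2 - 8*o + 15) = (o - 5)*(o + 3)*(o - 3)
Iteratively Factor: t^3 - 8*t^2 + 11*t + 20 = (t + 1)*(t^2 - 9*t + 20) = (t - 4)*(t + 1)*(t - 5)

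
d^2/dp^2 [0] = 0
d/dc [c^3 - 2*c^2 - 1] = c*(3*c - 4)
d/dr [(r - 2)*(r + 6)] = 2*r + 4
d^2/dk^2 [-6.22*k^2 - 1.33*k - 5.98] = -12.4400000000000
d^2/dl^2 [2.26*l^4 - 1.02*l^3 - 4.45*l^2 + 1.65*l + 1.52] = 27.12*l^2 - 6.12*l - 8.9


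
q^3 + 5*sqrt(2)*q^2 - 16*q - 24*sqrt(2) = (q - 2*sqrt(2))*(q + sqrt(2))*(q + 6*sqrt(2))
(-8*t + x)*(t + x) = -8*t^2 - 7*t*x + x^2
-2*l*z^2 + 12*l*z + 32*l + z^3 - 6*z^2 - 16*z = (-2*l + z)*(z - 8)*(z + 2)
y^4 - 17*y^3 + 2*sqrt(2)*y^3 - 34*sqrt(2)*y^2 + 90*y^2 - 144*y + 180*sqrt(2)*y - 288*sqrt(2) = (y - 8)*(y - 6)*(y - 3)*(y + 2*sqrt(2))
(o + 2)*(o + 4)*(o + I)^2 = o^4 + 6*o^3 + 2*I*o^3 + 7*o^2 + 12*I*o^2 - 6*o + 16*I*o - 8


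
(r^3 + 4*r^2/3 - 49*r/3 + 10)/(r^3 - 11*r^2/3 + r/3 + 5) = (3*r^2 + 13*r - 10)/(3*r^2 - 2*r - 5)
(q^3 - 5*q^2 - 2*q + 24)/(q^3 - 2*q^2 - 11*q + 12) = (q^2 - q - 6)/(q^2 + 2*q - 3)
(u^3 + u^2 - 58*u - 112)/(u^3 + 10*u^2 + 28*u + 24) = (u^2 - u - 56)/(u^2 + 8*u + 12)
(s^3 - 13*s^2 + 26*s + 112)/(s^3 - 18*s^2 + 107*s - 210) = (s^2 - 6*s - 16)/(s^2 - 11*s + 30)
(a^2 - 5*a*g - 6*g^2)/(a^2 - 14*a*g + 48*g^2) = (a + g)/(a - 8*g)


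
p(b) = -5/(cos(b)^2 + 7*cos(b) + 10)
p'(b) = -5*(2*sin(b)*cos(b) + 7*sin(b))/(cos(b)^2 + 7*cos(b) + 10)^2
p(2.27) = -0.85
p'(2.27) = -0.63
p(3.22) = -1.25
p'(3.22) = 0.12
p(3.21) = -1.25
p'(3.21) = 0.11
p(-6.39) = -0.28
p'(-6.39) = 0.01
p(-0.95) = -0.35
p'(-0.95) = 0.16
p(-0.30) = -0.28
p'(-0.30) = 0.04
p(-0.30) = -0.28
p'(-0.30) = 0.04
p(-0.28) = -0.28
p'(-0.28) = 0.04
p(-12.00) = -0.30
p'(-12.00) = -0.08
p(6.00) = -0.28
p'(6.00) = 0.04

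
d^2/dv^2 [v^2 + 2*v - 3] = 2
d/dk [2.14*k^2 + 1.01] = 4.28*k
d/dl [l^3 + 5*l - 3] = 3*l^2 + 5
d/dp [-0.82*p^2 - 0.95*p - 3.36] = -1.64*p - 0.95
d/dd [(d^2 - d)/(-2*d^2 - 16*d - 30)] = 3*(-3*d^2 - 10*d + 5)/(2*(d^4 + 16*d^3 + 94*d^2 + 240*d + 225))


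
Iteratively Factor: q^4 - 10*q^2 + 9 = (q - 3)*(q^3 + 3*q^2 - q - 3) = (q - 3)*(q - 1)*(q^2 + 4*q + 3) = (q - 3)*(q - 1)*(q + 1)*(q + 3)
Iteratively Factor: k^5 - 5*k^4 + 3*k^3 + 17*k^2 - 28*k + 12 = (k - 2)*(k^4 - 3*k^3 - 3*k^2 + 11*k - 6) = (k - 2)*(k - 1)*(k^3 - 2*k^2 - 5*k + 6) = (k - 2)*(k - 1)^2*(k^2 - k - 6) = (k - 2)*(k - 1)^2*(k + 2)*(k - 3)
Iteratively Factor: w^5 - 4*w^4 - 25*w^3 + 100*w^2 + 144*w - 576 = (w - 4)*(w^4 - 25*w^2 + 144) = (w - 4)*(w - 3)*(w^3 + 3*w^2 - 16*w - 48) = (w - 4)^2*(w - 3)*(w^2 + 7*w + 12) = (w - 4)^2*(w - 3)*(w + 4)*(w + 3)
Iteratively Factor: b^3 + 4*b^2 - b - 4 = (b - 1)*(b^2 + 5*b + 4) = (b - 1)*(b + 4)*(b + 1)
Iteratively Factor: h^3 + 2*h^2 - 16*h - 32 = (h - 4)*(h^2 + 6*h + 8) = (h - 4)*(h + 4)*(h + 2)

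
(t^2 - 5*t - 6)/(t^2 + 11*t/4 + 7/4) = 4*(t - 6)/(4*t + 7)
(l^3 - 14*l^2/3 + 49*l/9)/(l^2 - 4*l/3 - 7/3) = l*(3*l - 7)/(3*(l + 1))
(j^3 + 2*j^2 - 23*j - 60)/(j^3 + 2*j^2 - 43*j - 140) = (j^2 - 2*j - 15)/(j^2 - 2*j - 35)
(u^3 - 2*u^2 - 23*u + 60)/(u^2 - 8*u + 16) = (u^2 + 2*u - 15)/(u - 4)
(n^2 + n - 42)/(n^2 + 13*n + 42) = (n - 6)/(n + 6)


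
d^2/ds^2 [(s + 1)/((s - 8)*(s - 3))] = 2*(s^3 + 3*s^2 - 105*s + 361)/(s^6 - 33*s^5 + 435*s^4 - 2915*s^3 + 10440*s^2 - 19008*s + 13824)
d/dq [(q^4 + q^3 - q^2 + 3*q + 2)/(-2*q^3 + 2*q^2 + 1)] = (-2*q^6 + 4*q^5 + 16*q^3 + 9*q^2 - 10*q + 3)/(4*q^6 - 8*q^5 + 4*q^4 - 4*q^3 + 4*q^2 + 1)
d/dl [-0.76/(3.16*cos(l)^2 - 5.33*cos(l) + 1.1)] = (4.0508 - 4.8032*cos(l))*sin(l)/(3.16*cos(l)^2 - 5.33*cos(l) + 1.1)^2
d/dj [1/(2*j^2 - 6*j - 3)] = 2*(3 - 2*j)/(-2*j^2 + 6*j + 3)^2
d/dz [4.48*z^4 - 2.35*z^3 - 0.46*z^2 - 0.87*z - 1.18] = 17.92*z^3 - 7.05*z^2 - 0.92*z - 0.87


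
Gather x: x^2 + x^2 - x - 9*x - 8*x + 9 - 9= 2*x^2 - 18*x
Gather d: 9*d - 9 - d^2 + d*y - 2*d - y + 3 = -d^2 + d*(y + 7) - y - 6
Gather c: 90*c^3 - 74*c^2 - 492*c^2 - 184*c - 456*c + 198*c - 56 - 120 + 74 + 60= 90*c^3 - 566*c^2 - 442*c - 42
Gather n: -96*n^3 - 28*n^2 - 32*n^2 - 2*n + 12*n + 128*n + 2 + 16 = -96*n^3 - 60*n^2 + 138*n + 18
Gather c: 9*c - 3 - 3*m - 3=9*c - 3*m - 6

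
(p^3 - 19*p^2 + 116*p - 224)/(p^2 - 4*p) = p - 15 + 56/p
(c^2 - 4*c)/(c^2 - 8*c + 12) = c*(c - 4)/(c^2 - 8*c + 12)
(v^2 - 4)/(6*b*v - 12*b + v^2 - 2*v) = (v + 2)/(6*b + v)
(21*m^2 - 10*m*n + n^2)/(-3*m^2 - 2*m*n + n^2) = (-7*m + n)/(m + n)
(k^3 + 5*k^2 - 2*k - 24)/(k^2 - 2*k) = k + 7 + 12/k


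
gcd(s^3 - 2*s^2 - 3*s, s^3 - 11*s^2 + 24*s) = s^2 - 3*s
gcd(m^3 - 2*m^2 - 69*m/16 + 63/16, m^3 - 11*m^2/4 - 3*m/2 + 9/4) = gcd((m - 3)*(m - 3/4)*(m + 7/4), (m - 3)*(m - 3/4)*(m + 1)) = m^2 - 15*m/4 + 9/4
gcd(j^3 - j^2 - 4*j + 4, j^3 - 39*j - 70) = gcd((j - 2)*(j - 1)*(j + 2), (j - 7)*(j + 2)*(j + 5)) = j + 2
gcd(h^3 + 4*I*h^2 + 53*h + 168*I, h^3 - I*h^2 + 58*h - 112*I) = h^2 + I*h + 56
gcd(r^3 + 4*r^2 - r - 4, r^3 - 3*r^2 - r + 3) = r^2 - 1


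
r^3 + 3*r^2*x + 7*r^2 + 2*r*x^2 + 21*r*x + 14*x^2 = (r + 7)*(r + x)*(r + 2*x)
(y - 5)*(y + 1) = y^2 - 4*y - 5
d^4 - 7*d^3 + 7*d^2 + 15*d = d*(d - 5)*(d - 3)*(d + 1)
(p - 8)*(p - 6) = p^2 - 14*p + 48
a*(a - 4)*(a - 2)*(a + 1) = a^4 - 5*a^3 + 2*a^2 + 8*a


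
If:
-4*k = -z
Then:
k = z/4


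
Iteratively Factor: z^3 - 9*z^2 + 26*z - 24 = (z - 4)*(z^2 - 5*z + 6) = (z - 4)*(z - 2)*(z - 3)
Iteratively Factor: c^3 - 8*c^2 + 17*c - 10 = (c - 5)*(c^2 - 3*c + 2) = (c - 5)*(c - 1)*(c - 2)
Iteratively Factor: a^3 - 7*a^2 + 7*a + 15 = (a - 5)*(a^2 - 2*a - 3) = (a - 5)*(a - 3)*(a + 1)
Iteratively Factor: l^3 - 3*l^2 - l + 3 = (l - 3)*(l^2 - 1) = (l - 3)*(l - 1)*(l + 1)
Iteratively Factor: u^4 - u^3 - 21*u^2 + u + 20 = (u + 1)*(u^3 - 2*u^2 - 19*u + 20) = (u + 1)*(u + 4)*(u^2 - 6*u + 5) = (u - 5)*(u + 1)*(u + 4)*(u - 1)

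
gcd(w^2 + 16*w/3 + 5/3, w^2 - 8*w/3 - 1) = w + 1/3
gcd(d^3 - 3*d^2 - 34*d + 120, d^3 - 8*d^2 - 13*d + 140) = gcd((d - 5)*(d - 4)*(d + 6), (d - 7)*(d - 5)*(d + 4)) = d - 5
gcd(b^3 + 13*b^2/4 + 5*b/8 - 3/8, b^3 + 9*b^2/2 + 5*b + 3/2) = b^2 + 7*b/2 + 3/2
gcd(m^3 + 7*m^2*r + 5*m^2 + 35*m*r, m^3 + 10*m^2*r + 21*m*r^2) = m^2 + 7*m*r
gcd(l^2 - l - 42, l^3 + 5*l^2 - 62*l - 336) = l + 6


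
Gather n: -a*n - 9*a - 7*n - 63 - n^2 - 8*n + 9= -9*a - n^2 + n*(-a - 15) - 54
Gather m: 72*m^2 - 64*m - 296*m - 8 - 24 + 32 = 72*m^2 - 360*m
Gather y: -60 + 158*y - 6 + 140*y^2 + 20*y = 140*y^2 + 178*y - 66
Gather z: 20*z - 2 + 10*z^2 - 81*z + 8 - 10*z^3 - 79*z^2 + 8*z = -10*z^3 - 69*z^2 - 53*z + 6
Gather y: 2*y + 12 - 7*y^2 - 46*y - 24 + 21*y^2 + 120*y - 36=14*y^2 + 76*y - 48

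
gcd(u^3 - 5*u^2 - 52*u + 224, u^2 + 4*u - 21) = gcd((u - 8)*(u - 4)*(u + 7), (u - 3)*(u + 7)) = u + 7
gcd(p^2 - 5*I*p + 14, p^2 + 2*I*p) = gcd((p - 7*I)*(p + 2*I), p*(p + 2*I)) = p + 2*I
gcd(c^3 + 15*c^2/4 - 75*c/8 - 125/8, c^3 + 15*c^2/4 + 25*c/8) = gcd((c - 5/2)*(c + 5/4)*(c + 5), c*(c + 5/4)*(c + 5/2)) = c + 5/4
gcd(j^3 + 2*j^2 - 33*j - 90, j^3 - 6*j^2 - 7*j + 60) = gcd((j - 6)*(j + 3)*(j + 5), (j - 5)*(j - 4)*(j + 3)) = j + 3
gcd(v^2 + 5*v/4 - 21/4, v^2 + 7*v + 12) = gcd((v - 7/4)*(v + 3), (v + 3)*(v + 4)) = v + 3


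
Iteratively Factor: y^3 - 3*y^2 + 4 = (y - 2)*(y^2 - y - 2) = (y - 2)^2*(y + 1)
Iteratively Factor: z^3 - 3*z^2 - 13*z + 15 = (z + 3)*(z^2 - 6*z + 5) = (z - 5)*(z + 3)*(z - 1)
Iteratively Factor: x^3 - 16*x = (x + 4)*(x^2 - 4*x) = x*(x + 4)*(x - 4)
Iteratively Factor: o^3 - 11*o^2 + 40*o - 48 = (o - 4)*(o^2 - 7*o + 12) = (o - 4)^2*(o - 3)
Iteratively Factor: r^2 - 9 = (r - 3)*(r + 3)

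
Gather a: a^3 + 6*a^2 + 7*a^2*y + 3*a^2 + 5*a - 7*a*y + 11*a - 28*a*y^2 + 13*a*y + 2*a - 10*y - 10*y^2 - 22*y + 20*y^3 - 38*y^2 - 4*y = a^3 + a^2*(7*y + 9) + a*(-28*y^2 + 6*y + 18) + 20*y^3 - 48*y^2 - 36*y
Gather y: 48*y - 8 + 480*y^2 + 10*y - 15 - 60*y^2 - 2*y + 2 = 420*y^2 + 56*y - 21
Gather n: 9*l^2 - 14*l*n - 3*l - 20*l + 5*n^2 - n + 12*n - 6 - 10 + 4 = 9*l^2 - 23*l + 5*n^2 + n*(11 - 14*l) - 12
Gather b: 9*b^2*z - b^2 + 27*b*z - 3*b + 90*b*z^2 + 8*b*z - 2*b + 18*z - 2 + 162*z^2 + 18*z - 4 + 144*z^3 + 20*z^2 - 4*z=b^2*(9*z - 1) + b*(90*z^2 + 35*z - 5) + 144*z^3 + 182*z^2 + 32*z - 6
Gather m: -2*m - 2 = -2*m - 2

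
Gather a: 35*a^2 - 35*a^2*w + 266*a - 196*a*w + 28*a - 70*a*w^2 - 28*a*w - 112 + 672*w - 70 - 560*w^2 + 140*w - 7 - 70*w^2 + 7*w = a^2*(35 - 35*w) + a*(-70*w^2 - 224*w + 294) - 630*w^2 + 819*w - 189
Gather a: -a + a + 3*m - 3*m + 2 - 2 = 0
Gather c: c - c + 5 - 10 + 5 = 0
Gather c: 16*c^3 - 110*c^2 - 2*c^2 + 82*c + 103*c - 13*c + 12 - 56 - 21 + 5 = 16*c^3 - 112*c^2 + 172*c - 60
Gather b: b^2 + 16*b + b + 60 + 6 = b^2 + 17*b + 66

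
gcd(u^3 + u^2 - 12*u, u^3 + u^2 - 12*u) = u^3 + u^2 - 12*u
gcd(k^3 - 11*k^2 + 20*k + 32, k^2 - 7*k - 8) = k^2 - 7*k - 8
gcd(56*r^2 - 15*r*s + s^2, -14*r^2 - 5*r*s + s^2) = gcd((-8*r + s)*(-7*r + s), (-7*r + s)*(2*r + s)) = 7*r - s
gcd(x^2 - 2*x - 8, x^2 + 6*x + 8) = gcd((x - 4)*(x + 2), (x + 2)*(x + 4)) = x + 2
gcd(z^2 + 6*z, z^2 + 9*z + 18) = z + 6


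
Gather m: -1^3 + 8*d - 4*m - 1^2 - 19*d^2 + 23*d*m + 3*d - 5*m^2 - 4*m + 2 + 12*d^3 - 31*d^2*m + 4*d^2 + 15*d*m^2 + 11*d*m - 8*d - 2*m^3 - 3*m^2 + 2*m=12*d^3 - 15*d^2 + 3*d - 2*m^3 + m^2*(15*d - 8) + m*(-31*d^2 + 34*d - 6)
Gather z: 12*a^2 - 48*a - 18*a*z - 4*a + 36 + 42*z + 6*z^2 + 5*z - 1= 12*a^2 - 52*a + 6*z^2 + z*(47 - 18*a) + 35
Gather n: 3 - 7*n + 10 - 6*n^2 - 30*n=-6*n^2 - 37*n + 13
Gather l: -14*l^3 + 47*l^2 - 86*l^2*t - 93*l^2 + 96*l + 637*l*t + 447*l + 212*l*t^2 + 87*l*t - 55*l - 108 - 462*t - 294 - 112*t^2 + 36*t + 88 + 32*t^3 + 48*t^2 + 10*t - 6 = -14*l^3 + l^2*(-86*t - 46) + l*(212*t^2 + 724*t + 488) + 32*t^3 - 64*t^2 - 416*t - 320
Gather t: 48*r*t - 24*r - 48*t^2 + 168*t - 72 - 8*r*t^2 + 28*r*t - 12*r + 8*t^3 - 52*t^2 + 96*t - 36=-36*r + 8*t^3 + t^2*(-8*r - 100) + t*(76*r + 264) - 108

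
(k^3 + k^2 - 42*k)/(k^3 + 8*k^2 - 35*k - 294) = k/(k + 7)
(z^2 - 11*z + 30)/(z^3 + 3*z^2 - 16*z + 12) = (z^2 - 11*z + 30)/(z^3 + 3*z^2 - 16*z + 12)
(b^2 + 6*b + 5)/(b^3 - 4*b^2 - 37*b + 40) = (b + 1)/(b^2 - 9*b + 8)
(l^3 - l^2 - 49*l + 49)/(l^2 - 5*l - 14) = (l^2 + 6*l - 7)/(l + 2)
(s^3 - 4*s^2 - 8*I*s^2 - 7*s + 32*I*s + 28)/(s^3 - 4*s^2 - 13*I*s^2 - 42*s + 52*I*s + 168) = (s - I)/(s - 6*I)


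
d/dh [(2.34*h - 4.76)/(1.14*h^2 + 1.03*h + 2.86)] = (-2.6676*h^2 + 10.8528*h + 11.5952)/(1.2996*h^4 + 2.3484*h^3 + 7.5817*h^2 + 5.8916*h + 8.1796)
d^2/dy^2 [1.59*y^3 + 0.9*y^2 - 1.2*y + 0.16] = 9.54*y + 1.8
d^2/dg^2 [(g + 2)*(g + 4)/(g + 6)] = 16/(g^3 + 18*g^2 + 108*g + 216)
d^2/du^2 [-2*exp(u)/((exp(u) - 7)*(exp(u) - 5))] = 2*(-exp(4*u) - 12*exp(3*u) + 210*exp(2*u) - 420*exp(u) - 1225)*exp(u)/(exp(6*u) - 36*exp(5*u) + 537*exp(4*u) - 4248*exp(3*u) + 18795*exp(2*u) - 44100*exp(u) + 42875)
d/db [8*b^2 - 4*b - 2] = 16*b - 4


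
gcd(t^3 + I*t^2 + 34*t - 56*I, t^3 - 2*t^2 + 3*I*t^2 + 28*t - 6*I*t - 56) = t^2 + 3*I*t + 28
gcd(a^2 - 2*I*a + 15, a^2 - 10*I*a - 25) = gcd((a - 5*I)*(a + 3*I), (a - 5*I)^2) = a - 5*I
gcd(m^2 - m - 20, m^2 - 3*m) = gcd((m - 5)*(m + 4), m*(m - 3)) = 1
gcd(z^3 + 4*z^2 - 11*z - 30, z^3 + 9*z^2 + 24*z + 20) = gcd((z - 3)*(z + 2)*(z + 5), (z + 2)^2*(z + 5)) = z^2 + 7*z + 10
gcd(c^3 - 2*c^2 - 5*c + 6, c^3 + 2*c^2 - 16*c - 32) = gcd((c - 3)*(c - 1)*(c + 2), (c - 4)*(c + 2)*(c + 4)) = c + 2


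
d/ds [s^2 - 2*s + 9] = 2*s - 2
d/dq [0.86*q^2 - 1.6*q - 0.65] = 1.72*q - 1.6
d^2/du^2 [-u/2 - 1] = 0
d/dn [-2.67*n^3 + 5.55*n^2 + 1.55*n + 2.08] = -8.01*n^2 + 11.1*n + 1.55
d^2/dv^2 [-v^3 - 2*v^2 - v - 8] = -6*v - 4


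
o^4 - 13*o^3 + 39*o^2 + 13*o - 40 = (o - 8)*(o - 5)*(o - 1)*(o + 1)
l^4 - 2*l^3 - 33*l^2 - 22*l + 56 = (l - 7)*(l - 1)*(l + 2)*(l + 4)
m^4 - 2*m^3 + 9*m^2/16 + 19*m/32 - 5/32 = (m - 5/4)*(m - 1)*(m - 1/4)*(m + 1/2)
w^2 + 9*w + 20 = (w + 4)*(w + 5)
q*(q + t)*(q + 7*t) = q^3 + 8*q^2*t + 7*q*t^2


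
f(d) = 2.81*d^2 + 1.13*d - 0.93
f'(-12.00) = -66.31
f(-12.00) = 390.15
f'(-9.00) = -49.45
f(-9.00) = 216.51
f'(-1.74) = -8.65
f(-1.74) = 5.61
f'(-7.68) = -42.03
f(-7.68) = 156.13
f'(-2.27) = -11.63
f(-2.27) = 10.98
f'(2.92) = 17.54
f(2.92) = 26.33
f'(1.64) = 10.35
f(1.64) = 8.48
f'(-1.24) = -5.84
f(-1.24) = 1.99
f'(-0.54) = -1.90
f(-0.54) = -0.72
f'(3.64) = 21.59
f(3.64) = 40.41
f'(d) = 5.62*d + 1.13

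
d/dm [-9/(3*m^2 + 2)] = 54*m/(3*m^2 + 2)^2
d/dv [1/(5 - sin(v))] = cos(v)/(sin(v) - 5)^2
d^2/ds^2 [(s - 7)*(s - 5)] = 2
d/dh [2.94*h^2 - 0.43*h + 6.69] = 5.88*h - 0.43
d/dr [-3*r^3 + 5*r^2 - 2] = r*(10 - 9*r)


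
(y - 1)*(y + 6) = y^2 + 5*y - 6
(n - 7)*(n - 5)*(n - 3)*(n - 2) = n^4 - 17*n^3 + 101*n^2 - 247*n + 210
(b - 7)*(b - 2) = b^2 - 9*b + 14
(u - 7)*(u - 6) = u^2 - 13*u + 42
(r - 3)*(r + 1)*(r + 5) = r^3 + 3*r^2 - 13*r - 15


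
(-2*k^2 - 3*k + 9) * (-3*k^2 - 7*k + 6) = 6*k^4 + 23*k^3 - 18*k^2 - 81*k + 54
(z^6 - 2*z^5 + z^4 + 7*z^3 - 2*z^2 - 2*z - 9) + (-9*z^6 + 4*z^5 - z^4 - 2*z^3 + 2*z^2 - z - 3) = -8*z^6 + 2*z^5 + 5*z^3 - 3*z - 12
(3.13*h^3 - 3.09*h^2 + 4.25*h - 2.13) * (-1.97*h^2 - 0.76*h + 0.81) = -6.1661*h^5 + 3.7085*h^4 - 3.4888*h^3 - 1.5368*h^2 + 5.0613*h - 1.7253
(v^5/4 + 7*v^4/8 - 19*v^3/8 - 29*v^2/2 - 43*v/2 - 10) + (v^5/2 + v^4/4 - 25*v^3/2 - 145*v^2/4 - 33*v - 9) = 3*v^5/4 + 9*v^4/8 - 119*v^3/8 - 203*v^2/4 - 109*v/2 - 19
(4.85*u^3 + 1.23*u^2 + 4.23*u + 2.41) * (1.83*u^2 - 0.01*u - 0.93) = 8.8755*u^5 + 2.2024*u^4 + 3.2181*u^3 + 3.2241*u^2 - 3.958*u - 2.2413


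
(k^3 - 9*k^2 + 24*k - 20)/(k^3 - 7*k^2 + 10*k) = (k - 2)/k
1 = 1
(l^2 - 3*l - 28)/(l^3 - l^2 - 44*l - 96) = (l - 7)/(l^2 - 5*l - 24)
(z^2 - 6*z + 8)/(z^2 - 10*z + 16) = (z - 4)/(z - 8)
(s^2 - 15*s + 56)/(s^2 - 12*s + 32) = (s - 7)/(s - 4)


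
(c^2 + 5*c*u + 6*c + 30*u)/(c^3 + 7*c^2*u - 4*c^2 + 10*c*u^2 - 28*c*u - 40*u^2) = (c + 6)/(c^2 + 2*c*u - 4*c - 8*u)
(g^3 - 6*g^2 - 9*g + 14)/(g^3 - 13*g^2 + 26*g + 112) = (g - 1)/(g - 8)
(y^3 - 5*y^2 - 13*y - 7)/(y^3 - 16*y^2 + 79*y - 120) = (y^3 - 5*y^2 - 13*y - 7)/(y^3 - 16*y^2 + 79*y - 120)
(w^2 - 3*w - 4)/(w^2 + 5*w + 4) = (w - 4)/(w + 4)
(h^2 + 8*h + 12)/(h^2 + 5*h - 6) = (h + 2)/(h - 1)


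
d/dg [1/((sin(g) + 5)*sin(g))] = -(2*sin(g) + 5)*cos(g)/((sin(g) + 5)^2*sin(g)^2)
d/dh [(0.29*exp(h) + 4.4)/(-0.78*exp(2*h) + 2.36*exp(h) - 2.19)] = (0.2262*exp(2*h) + 6.864*exp(h) - 11.0191)*exp(h)/(0.6084*exp(4*h) - 3.6816*exp(3*h) + 8.986*exp(2*h) - 10.3368*exp(h) + 4.7961)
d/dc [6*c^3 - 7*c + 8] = 18*c^2 - 7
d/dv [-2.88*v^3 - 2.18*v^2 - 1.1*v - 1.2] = -8.64*v^2 - 4.36*v - 1.1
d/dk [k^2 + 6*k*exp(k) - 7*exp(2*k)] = 6*k*exp(k) + 2*k - 14*exp(2*k) + 6*exp(k)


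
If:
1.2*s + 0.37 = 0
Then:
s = -0.31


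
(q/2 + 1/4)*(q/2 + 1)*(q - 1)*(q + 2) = q^4/4 + 7*q^3/8 + 3*q^2/8 - q - 1/2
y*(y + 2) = y^2 + 2*y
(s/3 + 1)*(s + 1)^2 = s^3/3 + 5*s^2/3 + 7*s/3 + 1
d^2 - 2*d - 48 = (d - 8)*(d + 6)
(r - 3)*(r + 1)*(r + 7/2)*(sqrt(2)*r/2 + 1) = sqrt(2)*r^4/2 + r^3 + 3*sqrt(2)*r^3/4 - 5*sqrt(2)*r^2 + 3*r^2/2 - 10*r - 21*sqrt(2)*r/4 - 21/2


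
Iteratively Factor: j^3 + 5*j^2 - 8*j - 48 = (j - 3)*(j^2 + 8*j + 16) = (j - 3)*(j + 4)*(j + 4)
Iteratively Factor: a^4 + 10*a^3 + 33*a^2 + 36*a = (a + 3)*(a^3 + 7*a^2 + 12*a) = (a + 3)^2*(a^2 + 4*a) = (a + 3)^2*(a + 4)*(a)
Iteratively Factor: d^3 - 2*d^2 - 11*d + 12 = (d + 3)*(d^2 - 5*d + 4) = (d - 4)*(d + 3)*(d - 1)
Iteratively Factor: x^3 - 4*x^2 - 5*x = (x + 1)*(x^2 - 5*x) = x*(x + 1)*(x - 5)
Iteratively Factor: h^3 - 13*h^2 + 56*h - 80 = (h - 4)*(h^2 - 9*h + 20) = (h - 4)^2*(h - 5)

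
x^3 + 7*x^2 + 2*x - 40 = (x - 2)*(x + 4)*(x + 5)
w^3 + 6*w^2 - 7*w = w*(w - 1)*(w + 7)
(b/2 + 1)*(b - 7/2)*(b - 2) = b^3/2 - 7*b^2/4 - 2*b + 7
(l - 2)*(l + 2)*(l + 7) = l^3 + 7*l^2 - 4*l - 28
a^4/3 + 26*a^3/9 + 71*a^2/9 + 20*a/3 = a*(a/3 + 1)*(a + 5/3)*(a + 4)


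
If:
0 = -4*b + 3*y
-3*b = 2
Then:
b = -2/3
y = -8/9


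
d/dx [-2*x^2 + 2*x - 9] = 2 - 4*x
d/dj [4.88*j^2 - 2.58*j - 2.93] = 9.76*j - 2.58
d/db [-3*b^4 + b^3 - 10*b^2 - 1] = b*(-12*b^2 + 3*b - 20)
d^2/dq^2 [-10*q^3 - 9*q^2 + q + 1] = -60*q - 18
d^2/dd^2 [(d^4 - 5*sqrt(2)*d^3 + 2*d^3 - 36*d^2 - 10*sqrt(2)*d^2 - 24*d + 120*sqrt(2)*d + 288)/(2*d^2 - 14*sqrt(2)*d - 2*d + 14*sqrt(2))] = (d^6 - 21*sqrt(2)*d^5 - 3*d^5 + 63*sqrt(2)*d^4 + 297*d^4 - 679*sqrt(2)*d^3 - 856*d^3 + 1494*d^2 + 2184*sqrt(2)*d^2 - 7014*sqrt(2)*d - 5316*d + 12628*sqrt(2) + 24312)/(d^6 - 21*sqrt(2)*d^5 - 3*d^5 + 63*sqrt(2)*d^4 + 297*d^4 - 749*sqrt(2)*d^3 - 883*d^3 + 882*d^2 + 2079*sqrt(2)*d^2 - 2058*sqrt(2)*d - 294*d + 686*sqrt(2))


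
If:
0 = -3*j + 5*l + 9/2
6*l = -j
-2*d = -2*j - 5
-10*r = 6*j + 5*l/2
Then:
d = 169/46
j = 27/23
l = -9/46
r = -603/920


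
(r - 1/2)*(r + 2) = r^2 + 3*r/2 - 1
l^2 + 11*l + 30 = (l + 5)*(l + 6)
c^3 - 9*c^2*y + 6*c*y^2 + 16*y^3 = (c - 8*y)*(c - 2*y)*(c + y)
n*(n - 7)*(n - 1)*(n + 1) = n^4 - 7*n^3 - n^2 + 7*n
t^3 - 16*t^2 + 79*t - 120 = (t - 8)*(t - 5)*(t - 3)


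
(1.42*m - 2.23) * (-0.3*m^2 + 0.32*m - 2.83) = -0.426*m^3 + 1.1234*m^2 - 4.7322*m + 6.3109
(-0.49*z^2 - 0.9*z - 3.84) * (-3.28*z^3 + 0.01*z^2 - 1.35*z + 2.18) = 1.6072*z^5 + 2.9471*z^4 + 13.2477*z^3 + 0.1084*z^2 + 3.222*z - 8.3712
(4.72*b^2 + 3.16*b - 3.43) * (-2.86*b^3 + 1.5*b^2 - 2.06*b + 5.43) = -13.4992*b^5 - 1.9576*b^4 + 4.8266*b^3 + 13.975*b^2 + 24.2246*b - 18.6249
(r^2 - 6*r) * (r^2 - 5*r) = r^4 - 11*r^3 + 30*r^2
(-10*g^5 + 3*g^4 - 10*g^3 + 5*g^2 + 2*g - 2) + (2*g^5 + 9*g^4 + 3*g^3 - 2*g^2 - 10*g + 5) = -8*g^5 + 12*g^4 - 7*g^3 + 3*g^2 - 8*g + 3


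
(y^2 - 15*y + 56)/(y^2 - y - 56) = (y - 7)/(y + 7)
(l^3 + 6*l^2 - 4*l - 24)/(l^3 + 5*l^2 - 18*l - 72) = (l^2 - 4)/(l^2 - l - 12)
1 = 1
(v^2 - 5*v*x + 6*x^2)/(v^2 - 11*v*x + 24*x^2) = (-v + 2*x)/(-v + 8*x)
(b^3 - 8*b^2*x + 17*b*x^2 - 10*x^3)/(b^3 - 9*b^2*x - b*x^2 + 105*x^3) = (-b^2 + 3*b*x - 2*x^2)/(-b^2 + 4*b*x + 21*x^2)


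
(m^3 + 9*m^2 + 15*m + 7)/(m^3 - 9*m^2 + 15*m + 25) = (m^2 + 8*m + 7)/(m^2 - 10*m + 25)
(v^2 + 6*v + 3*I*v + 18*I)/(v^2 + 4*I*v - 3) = (v + 6)/(v + I)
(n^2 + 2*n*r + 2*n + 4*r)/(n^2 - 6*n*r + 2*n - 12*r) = (-n - 2*r)/(-n + 6*r)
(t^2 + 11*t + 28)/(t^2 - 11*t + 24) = (t^2 + 11*t + 28)/(t^2 - 11*t + 24)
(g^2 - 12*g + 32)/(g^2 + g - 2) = (g^2 - 12*g + 32)/(g^2 + g - 2)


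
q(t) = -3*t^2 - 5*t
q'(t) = -6*t - 5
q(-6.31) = -87.90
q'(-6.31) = 32.86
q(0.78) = -5.73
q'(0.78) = -9.68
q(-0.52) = 1.79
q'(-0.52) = -1.88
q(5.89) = -133.53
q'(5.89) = -40.34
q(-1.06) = 1.93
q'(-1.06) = 1.36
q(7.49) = -205.75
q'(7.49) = -49.94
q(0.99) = -7.89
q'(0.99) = -10.94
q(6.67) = -166.82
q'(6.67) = -45.02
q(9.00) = -288.00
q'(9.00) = -59.00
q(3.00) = -42.00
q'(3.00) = -23.00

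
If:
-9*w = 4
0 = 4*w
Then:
No Solution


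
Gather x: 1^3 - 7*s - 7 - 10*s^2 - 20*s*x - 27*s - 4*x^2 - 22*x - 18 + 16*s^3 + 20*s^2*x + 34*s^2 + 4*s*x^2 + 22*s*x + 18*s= 16*s^3 + 24*s^2 - 16*s + x^2*(4*s - 4) + x*(20*s^2 + 2*s - 22) - 24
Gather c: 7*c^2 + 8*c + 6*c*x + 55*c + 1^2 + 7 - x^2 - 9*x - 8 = 7*c^2 + c*(6*x + 63) - x^2 - 9*x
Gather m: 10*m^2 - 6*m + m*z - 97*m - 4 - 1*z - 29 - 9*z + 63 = 10*m^2 + m*(z - 103) - 10*z + 30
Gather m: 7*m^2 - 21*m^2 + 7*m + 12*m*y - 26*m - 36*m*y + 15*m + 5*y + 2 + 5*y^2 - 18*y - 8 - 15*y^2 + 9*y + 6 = -14*m^2 + m*(-24*y - 4) - 10*y^2 - 4*y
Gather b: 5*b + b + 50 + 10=6*b + 60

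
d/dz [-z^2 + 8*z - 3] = 8 - 2*z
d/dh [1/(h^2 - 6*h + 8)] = 2*(3 - h)/(h^2 - 6*h + 8)^2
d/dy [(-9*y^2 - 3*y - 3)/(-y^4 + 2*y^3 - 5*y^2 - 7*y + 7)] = 3*(-6*y^5 + 3*y^4 + 22*y^2 - 52*y - 14)/(y^8 - 4*y^7 + 14*y^6 - 6*y^5 - 17*y^4 + 98*y^3 - 21*y^2 - 98*y + 49)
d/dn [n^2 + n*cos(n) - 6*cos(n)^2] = -n*sin(n) + 2*n + 6*sin(2*n) + cos(n)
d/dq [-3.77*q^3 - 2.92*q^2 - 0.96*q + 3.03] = -11.31*q^2 - 5.84*q - 0.96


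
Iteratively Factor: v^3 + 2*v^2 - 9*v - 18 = (v + 2)*(v^2 - 9) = (v - 3)*(v + 2)*(v + 3)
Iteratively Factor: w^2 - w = (w - 1)*(w)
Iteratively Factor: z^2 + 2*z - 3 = (z + 3)*(z - 1)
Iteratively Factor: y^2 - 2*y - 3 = (y - 3)*(y + 1)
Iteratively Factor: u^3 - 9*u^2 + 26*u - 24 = (u - 2)*(u^2 - 7*u + 12) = (u - 3)*(u - 2)*(u - 4)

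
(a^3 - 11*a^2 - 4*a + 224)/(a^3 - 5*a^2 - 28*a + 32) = (a - 7)/(a - 1)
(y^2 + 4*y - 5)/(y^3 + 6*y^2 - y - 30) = (y - 1)/(y^2 + y - 6)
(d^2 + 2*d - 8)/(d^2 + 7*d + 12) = (d - 2)/(d + 3)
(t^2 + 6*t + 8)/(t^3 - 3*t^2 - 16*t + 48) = (t + 2)/(t^2 - 7*t + 12)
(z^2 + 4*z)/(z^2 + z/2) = 2*(z + 4)/(2*z + 1)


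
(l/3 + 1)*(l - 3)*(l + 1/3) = l^3/3 + l^2/9 - 3*l - 1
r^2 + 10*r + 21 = (r + 3)*(r + 7)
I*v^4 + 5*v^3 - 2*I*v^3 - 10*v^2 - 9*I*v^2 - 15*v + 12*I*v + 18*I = (v - 3)*(v - 3*I)*(v - 2*I)*(I*v + I)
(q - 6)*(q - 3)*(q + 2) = q^3 - 7*q^2 + 36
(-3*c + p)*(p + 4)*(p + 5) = -3*c*p^2 - 27*c*p - 60*c + p^3 + 9*p^2 + 20*p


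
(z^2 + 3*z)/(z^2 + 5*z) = (z + 3)/(z + 5)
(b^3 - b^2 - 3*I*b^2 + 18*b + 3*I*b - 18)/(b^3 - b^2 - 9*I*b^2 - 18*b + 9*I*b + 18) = (b + 3*I)/(b - 3*I)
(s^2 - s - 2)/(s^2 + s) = (s - 2)/s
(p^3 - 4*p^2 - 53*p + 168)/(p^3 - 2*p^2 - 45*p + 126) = (p - 8)/(p - 6)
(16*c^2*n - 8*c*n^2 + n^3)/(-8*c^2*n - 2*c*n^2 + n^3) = (-4*c + n)/(2*c + n)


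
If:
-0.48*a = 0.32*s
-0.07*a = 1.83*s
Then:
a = 0.00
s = 0.00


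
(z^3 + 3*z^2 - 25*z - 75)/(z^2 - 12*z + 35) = (z^2 + 8*z + 15)/(z - 7)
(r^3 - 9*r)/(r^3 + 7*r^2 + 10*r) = (r^2 - 9)/(r^2 + 7*r + 10)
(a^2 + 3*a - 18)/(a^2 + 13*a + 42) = (a - 3)/(a + 7)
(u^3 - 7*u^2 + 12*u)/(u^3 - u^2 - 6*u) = (u - 4)/(u + 2)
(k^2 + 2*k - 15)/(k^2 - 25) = (k - 3)/(k - 5)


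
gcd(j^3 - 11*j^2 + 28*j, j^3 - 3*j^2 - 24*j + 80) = j - 4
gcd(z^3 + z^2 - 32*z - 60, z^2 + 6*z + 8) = z + 2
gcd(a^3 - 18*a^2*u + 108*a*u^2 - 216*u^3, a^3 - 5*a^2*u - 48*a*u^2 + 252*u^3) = a^2 - 12*a*u + 36*u^2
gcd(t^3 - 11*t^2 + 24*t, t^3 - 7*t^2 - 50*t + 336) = t - 8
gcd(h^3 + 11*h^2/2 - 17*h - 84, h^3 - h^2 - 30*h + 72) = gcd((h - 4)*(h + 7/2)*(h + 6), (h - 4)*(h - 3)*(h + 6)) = h^2 + 2*h - 24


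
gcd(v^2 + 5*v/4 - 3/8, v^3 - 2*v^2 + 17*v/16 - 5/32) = v - 1/4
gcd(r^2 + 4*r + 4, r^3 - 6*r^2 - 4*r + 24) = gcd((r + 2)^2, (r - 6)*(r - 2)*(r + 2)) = r + 2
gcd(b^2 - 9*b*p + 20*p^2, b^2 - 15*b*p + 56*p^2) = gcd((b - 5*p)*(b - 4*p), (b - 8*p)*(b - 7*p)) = 1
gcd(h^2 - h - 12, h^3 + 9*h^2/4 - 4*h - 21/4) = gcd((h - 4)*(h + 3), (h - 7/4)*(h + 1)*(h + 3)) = h + 3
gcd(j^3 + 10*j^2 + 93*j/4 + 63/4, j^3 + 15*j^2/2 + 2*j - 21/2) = j^2 + 17*j/2 + 21/2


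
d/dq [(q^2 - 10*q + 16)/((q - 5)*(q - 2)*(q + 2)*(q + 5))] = 2*(-q^3 + 11*q^2 + 16*q - 125)/(q^6 + 4*q^5 - 46*q^4 - 200*q^3 + 425*q^2 + 2500*q + 2500)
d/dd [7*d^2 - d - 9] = 14*d - 1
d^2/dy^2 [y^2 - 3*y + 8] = 2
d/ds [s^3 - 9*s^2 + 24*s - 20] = 3*s^2 - 18*s + 24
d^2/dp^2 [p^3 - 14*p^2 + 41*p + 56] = 6*p - 28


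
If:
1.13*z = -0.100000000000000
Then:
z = -0.09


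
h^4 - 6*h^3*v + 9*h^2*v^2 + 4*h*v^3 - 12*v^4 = (h - 3*v)*(h - 2*v)^2*(h + v)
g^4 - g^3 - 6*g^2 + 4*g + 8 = (g - 2)^2*(g + 1)*(g + 2)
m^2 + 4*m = m*(m + 4)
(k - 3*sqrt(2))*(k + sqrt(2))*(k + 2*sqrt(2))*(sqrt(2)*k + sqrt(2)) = sqrt(2)*k^4 + sqrt(2)*k^3 - 14*sqrt(2)*k^2 - 24*k - 14*sqrt(2)*k - 24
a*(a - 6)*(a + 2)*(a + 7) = a^4 + 3*a^3 - 40*a^2 - 84*a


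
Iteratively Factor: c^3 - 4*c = (c)*(c^2 - 4) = c*(c - 2)*(c + 2)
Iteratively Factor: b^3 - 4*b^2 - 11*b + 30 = (b - 5)*(b^2 + b - 6) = (b - 5)*(b + 3)*(b - 2)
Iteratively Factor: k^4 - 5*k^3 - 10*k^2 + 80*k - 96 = (k + 4)*(k^3 - 9*k^2 + 26*k - 24) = (k - 3)*(k + 4)*(k^2 - 6*k + 8) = (k - 3)*(k - 2)*(k + 4)*(k - 4)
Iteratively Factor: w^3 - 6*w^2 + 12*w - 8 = (w - 2)*(w^2 - 4*w + 4) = (w - 2)^2*(w - 2)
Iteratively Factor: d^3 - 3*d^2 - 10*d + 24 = (d - 4)*(d^2 + d - 6) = (d - 4)*(d - 2)*(d + 3)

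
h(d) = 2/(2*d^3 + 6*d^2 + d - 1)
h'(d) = 2*(-6*d^2 - 12*d - 1)/(2*d^3 + 6*d^2 + d - 1)^2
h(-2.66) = 1.74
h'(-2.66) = -17.40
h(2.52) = 0.03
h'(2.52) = -0.03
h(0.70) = 0.60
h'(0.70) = -2.23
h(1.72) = 0.07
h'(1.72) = -0.10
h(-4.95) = -0.02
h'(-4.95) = -0.02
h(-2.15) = 0.42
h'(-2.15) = -0.26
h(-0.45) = -4.79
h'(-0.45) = 36.59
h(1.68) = 0.07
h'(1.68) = -0.10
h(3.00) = 0.02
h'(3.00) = -0.02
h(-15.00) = 0.00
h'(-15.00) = 0.00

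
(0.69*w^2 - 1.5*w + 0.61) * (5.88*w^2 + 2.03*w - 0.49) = 4.0572*w^4 - 7.4193*w^3 + 0.2037*w^2 + 1.9733*w - 0.2989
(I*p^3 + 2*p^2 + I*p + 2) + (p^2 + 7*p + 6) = I*p^3 + 3*p^2 + 7*p + I*p + 8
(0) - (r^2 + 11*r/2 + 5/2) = -r^2 - 11*r/2 - 5/2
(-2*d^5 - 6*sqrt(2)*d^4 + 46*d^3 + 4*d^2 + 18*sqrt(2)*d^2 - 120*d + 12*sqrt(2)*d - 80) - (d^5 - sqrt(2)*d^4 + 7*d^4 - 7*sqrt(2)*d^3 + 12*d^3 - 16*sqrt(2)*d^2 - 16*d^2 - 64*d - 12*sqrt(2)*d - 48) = -3*d^5 - 5*sqrt(2)*d^4 - 7*d^4 + 7*sqrt(2)*d^3 + 34*d^3 + 20*d^2 + 34*sqrt(2)*d^2 - 56*d + 24*sqrt(2)*d - 32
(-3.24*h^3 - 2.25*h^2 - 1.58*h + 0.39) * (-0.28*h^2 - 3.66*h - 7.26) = 0.9072*h^5 + 12.4884*h^4 + 32.1998*h^3 + 22.0086*h^2 + 10.0434*h - 2.8314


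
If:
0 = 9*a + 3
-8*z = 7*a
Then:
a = -1/3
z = 7/24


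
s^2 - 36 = (s - 6)*(s + 6)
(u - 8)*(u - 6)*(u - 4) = u^3 - 18*u^2 + 104*u - 192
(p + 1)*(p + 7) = p^2 + 8*p + 7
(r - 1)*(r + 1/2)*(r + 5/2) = r^3 + 2*r^2 - 7*r/4 - 5/4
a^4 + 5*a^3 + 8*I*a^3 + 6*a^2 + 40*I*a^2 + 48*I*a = a*(a + 2)*(a + 3)*(a + 8*I)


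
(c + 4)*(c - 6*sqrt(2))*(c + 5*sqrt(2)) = c^3 - sqrt(2)*c^2 + 4*c^2 - 60*c - 4*sqrt(2)*c - 240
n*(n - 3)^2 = n^3 - 6*n^2 + 9*n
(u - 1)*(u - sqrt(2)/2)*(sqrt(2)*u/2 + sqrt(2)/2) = sqrt(2)*u^3/2 - u^2/2 - sqrt(2)*u/2 + 1/2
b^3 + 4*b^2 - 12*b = b*(b - 2)*(b + 6)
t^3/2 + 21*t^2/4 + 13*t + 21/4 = (t/2 + 1/4)*(t + 3)*(t + 7)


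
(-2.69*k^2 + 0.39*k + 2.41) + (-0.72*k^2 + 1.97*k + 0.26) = -3.41*k^2 + 2.36*k + 2.67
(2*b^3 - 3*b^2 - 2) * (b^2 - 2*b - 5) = 2*b^5 - 7*b^4 - 4*b^3 + 13*b^2 + 4*b + 10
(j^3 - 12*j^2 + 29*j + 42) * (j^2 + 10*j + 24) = j^5 - 2*j^4 - 67*j^3 + 44*j^2 + 1116*j + 1008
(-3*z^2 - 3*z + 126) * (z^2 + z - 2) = -3*z^4 - 6*z^3 + 129*z^2 + 132*z - 252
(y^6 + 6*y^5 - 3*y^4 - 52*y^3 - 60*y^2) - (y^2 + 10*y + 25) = y^6 + 6*y^5 - 3*y^4 - 52*y^3 - 61*y^2 - 10*y - 25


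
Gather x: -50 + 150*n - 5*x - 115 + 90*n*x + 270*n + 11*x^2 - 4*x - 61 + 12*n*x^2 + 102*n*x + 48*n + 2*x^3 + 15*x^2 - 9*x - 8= 468*n + 2*x^3 + x^2*(12*n + 26) + x*(192*n - 18) - 234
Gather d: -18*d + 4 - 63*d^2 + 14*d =-63*d^2 - 4*d + 4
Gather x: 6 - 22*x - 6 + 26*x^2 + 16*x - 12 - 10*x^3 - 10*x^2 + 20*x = -10*x^3 + 16*x^2 + 14*x - 12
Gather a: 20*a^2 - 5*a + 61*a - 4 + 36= 20*a^2 + 56*a + 32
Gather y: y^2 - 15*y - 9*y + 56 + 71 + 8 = y^2 - 24*y + 135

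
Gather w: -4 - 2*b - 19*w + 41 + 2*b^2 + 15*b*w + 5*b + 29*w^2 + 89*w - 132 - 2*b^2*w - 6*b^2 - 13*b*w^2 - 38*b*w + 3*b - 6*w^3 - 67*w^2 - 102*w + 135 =-4*b^2 + 6*b - 6*w^3 + w^2*(-13*b - 38) + w*(-2*b^2 - 23*b - 32) + 40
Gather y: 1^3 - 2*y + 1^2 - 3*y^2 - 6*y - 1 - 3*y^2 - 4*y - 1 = -6*y^2 - 12*y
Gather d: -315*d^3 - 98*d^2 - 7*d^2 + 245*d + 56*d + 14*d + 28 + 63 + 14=-315*d^3 - 105*d^2 + 315*d + 105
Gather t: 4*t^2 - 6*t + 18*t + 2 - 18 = 4*t^2 + 12*t - 16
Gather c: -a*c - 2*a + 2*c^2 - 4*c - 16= -2*a + 2*c^2 + c*(-a - 4) - 16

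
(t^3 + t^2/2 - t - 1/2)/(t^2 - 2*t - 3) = (2*t^2 - t - 1)/(2*(t - 3))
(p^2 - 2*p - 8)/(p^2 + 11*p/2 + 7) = 2*(p - 4)/(2*p + 7)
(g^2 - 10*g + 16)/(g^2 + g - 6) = (g - 8)/(g + 3)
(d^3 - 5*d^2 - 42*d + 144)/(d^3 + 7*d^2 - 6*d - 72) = (d - 8)/(d + 4)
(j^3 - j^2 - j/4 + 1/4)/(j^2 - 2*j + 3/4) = (2*j^2 - j - 1)/(2*j - 3)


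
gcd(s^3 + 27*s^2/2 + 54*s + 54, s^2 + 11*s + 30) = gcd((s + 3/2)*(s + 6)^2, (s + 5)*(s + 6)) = s + 6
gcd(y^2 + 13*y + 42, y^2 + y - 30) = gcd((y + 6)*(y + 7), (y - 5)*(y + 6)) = y + 6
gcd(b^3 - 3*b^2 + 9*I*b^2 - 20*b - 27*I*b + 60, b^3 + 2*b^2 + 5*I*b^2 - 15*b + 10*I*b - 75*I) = b^2 + b*(-3 + 5*I) - 15*I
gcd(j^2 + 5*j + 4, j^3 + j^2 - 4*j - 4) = j + 1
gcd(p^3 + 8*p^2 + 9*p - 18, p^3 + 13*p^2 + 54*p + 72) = p^2 + 9*p + 18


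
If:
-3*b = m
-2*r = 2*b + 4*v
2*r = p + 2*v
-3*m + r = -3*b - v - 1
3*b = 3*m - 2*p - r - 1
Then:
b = -13/147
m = 13/49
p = 2/147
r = 5/147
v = 4/147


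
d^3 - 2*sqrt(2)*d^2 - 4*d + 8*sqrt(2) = (d - 2)*(d + 2)*(d - 2*sqrt(2))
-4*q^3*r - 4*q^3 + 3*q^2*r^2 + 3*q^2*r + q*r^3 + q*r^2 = (-q + r)*(4*q + r)*(q*r + q)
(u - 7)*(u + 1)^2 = u^3 - 5*u^2 - 13*u - 7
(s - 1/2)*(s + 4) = s^2 + 7*s/2 - 2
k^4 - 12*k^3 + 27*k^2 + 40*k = k*(k - 8)*(k - 5)*(k + 1)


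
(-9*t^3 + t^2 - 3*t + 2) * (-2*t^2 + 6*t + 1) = 18*t^5 - 56*t^4 + 3*t^3 - 21*t^2 + 9*t + 2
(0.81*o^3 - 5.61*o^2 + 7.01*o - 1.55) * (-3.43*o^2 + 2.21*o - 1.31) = -2.7783*o^5 + 21.0324*o^4 - 37.5035*o^3 + 28.1577*o^2 - 12.6086*o + 2.0305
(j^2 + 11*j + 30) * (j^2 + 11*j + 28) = j^4 + 22*j^3 + 179*j^2 + 638*j + 840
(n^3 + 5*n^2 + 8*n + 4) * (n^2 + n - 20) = n^5 + 6*n^4 - 7*n^3 - 88*n^2 - 156*n - 80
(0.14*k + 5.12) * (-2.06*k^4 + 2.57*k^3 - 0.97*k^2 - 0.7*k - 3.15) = -0.2884*k^5 - 10.1874*k^4 + 13.0226*k^3 - 5.0644*k^2 - 4.025*k - 16.128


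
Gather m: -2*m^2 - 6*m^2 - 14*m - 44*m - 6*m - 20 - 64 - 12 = -8*m^2 - 64*m - 96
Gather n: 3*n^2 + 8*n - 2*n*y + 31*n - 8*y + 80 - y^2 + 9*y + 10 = 3*n^2 + n*(39 - 2*y) - y^2 + y + 90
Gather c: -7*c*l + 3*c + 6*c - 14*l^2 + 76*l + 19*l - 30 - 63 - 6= c*(9 - 7*l) - 14*l^2 + 95*l - 99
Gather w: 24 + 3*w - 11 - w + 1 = 2*w + 14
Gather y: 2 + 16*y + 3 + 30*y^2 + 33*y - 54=30*y^2 + 49*y - 49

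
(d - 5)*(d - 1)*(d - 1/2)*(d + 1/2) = d^4 - 6*d^3 + 19*d^2/4 + 3*d/2 - 5/4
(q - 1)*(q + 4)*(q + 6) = q^3 + 9*q^2 + 14*q - 24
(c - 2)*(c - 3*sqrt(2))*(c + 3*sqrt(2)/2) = c^3 - 3*sqrt(2)*c^2/2 - 2*c^2 - 9*c + 3*sqrt(2)*c + 18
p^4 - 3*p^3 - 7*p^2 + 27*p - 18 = (p - 3)*(p - 2)*(p - 1)*(p + 3)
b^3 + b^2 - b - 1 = (b - 1)*(b + 1)^2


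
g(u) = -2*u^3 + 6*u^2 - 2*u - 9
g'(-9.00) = -596.00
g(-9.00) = 1953.00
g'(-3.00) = -92.00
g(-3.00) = 105.00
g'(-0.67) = -12.73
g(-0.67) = -4.37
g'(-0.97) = -19.29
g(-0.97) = 0.41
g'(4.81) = -83.10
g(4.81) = -102.37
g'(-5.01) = -212.72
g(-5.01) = 403.12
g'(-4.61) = -184.83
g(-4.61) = 323.68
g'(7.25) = -230.38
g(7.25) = -470.28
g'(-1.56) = -35.32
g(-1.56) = 16.31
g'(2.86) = -16.76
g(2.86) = -12.43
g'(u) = -6*u^2 + 12*u - 2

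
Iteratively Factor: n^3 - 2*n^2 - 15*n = (n - 5)*(n^2 + 3*n) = (n - 5)*(n + 3)*(n)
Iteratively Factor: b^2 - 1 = (b + 1)*(b - 1)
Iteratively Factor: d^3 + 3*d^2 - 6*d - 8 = (d + 4)*(d^2 - d - 2) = (d - 2)*(d + 4)*(d + 1)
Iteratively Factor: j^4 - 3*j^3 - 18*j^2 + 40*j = (j)*(j^3 - 3*j^2 - 18*j + 40) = j*(j - 2)*(j^2 - j - 20) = j*(j - 2)*(j + 4)*(j - 5)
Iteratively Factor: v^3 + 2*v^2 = (v)*(v^2 + 2*v) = v*(v + 2)*(v)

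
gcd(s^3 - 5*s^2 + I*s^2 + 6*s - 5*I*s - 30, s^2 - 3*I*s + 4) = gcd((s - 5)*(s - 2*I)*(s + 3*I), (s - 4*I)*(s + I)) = 1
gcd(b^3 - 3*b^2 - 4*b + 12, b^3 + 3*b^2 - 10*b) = b - 2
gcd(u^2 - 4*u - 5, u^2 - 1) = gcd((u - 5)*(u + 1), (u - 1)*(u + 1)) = u + 1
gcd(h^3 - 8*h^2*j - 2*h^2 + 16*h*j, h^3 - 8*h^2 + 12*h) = h^2 - 2*h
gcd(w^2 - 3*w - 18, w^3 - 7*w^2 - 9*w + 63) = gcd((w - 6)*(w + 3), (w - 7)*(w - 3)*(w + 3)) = w + 3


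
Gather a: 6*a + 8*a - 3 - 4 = 14*a - 7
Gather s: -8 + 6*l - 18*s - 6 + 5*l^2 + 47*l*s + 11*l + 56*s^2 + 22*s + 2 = 5*l^2 + 17*l + 56*s^2 + s*(47*l + 4) - 12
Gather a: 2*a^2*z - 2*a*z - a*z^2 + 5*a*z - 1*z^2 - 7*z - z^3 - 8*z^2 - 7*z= 2*a^2*z + a*(-z^2 + 3*z) - z^3 - 9*z^2 - 14*z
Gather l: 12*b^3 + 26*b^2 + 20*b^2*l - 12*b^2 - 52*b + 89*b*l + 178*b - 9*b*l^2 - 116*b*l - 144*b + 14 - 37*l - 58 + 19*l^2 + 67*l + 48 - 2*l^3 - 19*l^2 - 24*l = 12*b^3 + 14*b^2 - 9*b*l^2 - 18*b - 2*l^3 + l*(20*b^2 - 27*b + 6) + 4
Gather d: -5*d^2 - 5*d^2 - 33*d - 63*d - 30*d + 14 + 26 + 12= -10*d^2 - 126*d + 52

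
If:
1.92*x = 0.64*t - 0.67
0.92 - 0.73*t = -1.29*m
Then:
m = 1.69767441860465*x - 0.120760658914729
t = 3.0*x + 1.046875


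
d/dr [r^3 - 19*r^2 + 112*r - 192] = 3*r^2 - 38*r + 112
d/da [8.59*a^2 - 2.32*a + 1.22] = 17.18*a - 2.32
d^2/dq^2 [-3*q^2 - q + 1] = -6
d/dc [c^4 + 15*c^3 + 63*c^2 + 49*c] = 4*c^3 + 45*c^2 + 126*c + 49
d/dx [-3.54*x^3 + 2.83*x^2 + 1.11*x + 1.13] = -10.62*x^2 + 5.66*x + 1.11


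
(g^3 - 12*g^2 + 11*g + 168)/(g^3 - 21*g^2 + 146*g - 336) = (g + 3)/(g - 6)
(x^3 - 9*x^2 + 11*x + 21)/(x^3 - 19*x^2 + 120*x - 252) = (x^2 - 2*x - 3)/(x^2 - 12*x + 36)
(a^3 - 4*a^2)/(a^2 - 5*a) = a*(a - 4)/(a - 5)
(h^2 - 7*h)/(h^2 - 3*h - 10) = h*(7 - h)/(-h^2 + 3*h + 10)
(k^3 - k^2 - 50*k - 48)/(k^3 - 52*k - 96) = (k + 1)/(k + 2)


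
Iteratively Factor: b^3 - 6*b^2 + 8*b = (b - 4)*(b^2 - 2*b) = (b - 4)*(b - 2)*(b)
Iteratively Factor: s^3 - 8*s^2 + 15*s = (s - 3)*(s^2 - 5*s) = s*(s - 3)*(s - 5)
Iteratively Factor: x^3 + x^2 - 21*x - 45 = (x - 5)*(x^2 + 6*x + 9) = (x - 5)*(x + 3)*(x + 3)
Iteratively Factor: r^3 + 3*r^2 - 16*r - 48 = (r + 4)*(r^2 - r - 12) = (r - 4)*(r + 4)*(r + 3)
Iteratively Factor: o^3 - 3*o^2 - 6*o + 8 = (o - 4)*(o^2 + o - 2) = (o - 4)*(o + 2)*(o - 1)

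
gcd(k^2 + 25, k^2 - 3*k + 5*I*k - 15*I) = k + 5*I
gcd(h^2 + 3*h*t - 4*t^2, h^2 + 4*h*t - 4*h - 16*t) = h + 4*t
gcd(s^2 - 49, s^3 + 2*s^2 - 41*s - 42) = s + 7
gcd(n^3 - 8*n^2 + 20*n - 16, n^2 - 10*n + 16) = n - 2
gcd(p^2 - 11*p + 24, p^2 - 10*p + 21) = p - 3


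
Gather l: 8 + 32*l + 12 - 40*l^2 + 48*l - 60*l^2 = -100*l^2 + 80*l + 20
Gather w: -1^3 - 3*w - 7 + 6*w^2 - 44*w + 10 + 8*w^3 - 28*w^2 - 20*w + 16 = 8*w^3 - 22*w^2 - 67*w + 18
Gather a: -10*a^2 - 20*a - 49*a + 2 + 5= -10*a^2 - 69*a + 7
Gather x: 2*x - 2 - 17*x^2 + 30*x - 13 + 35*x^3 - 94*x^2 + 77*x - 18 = 35*x^3 - 111*x^2 + 109*x - 33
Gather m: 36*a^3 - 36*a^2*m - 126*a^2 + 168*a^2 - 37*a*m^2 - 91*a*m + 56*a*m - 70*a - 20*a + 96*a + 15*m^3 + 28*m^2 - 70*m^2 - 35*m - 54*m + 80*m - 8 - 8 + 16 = 36*a^3 + 42*a^2 + 6*a + 15*m^3 + m^2*(-37*a - 42) + m*(-36*a^2 - 35*a - 9)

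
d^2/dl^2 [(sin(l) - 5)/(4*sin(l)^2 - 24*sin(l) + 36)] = (-sin(l)^3 + 8*sin(l)^2 + 23*sin(l) - 18)/(4*(sin(l) - 3)^4)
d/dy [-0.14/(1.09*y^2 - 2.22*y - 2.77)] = (0.3052*y - 0.3108)/(-1.09*y^2 + 2.22*y + 2.77)^2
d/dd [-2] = 0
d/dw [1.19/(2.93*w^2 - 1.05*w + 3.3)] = (1.2495 - 6.9734*w)/(2.93*w^2 - 1.05*w + 3.3)^2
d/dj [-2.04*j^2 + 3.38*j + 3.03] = 3.38 - 4.08*j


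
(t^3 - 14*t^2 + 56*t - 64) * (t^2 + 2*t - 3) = t^5 - 12*t^4 + 25*t^3 + 90*t^2 - 296*t + 192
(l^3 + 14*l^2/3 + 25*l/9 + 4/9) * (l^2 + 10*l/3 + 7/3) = l^5 + 8*l^4 + 62*l^3/3 + 556*l^2/27 + 215*l/27 + 28/27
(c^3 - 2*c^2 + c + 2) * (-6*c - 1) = -6*c^4 + 11*c^3 - 4*c^2 - 13*c - 2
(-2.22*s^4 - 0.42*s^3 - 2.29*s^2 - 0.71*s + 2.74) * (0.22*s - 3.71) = -0.4884*s^5 + 8.1438*s^4 + 1.0544*s^3 + 8.3397*s^2 + 3.2369*s - 10.1654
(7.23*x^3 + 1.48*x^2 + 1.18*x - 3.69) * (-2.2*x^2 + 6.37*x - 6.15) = -15.906*x^5 + 42.7991*x^4 - 37.6329*x^3 + 6.5326*x^2 - 30.7623*x + 22.6935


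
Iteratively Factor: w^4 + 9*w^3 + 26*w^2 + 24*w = (w + 3)*(w^3 + 6*w^2 + 8*w) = (w + 2)*(w + 3)*(w^2 + 4*w) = w*(w + 2)*(w + 3)*(w + 4)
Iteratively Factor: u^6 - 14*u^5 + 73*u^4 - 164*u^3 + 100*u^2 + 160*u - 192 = (u - 2)*(u^5 - 12*u^4 + 49*u^3 - 66*u^2 - 32*u + 96) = (u - 3)*(u - 2)*(u^4 - 9*u^3 + 22*u^2 - 32) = (u - 3)*(u - 2)^2*(u^3 - 7*u^2 + 8*u + 16) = (u - 4)*(u - 3)*(u - 2)^2*(u^2 - 3*u - 4) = (u - 4)*(u - 3)*(u - 2)^2*(u + 1)*(u - 4)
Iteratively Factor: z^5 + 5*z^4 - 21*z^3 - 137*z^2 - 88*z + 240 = (z + 4)*(z^4 + z^3 - 25*z^2 - 37*z + 60) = (z + 3)*(z + 4)*(z^3 - 2*z^2 - 19*z + 20) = (z - 5)*(z + 3)*(z + 4)*(z^2 + 3*z - 4) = (z - 5)*(z - 1)*(z + 3)*(z + 4)*(z + 4)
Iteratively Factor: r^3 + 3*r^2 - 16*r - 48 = (r + 3)*(r^2 - 16) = (r + 3)*(r + 4)*(r - 4)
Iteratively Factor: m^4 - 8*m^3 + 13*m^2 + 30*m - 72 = (m - 3)*(m^3 - 5*m^2 - 2*m + 24) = (m - 3)*(m + 2)*(m^2 - 7*m + 12) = (m - 3)^2*(m + 2)*(m - 4)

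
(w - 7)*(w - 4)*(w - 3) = w^3 - 14*w^2 + 61*w - 84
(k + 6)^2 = k^2 + 12*k + 36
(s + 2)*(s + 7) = s^2 + 9*s + 14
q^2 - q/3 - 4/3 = (q - 4/3)*(q + 1)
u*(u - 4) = u^2 - 4*u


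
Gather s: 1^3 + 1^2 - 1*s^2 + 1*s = -s^2 + s + 2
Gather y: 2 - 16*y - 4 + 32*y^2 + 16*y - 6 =32*y^2 - 8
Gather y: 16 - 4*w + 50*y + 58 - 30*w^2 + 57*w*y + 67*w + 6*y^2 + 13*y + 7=-30*w^2 + 63*w + 6*y^2 + y*(57*w + 63) + 81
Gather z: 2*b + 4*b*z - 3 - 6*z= 2*b + z*(4*b - 6) - 3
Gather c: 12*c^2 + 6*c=12*c^2 + 6*c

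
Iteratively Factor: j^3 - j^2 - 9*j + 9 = (j - 1)*(j^2 - 9) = (j - 1)*(j + 3)*(j - 3)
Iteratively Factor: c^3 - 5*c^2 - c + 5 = (c + 1)*(c^2 - 6*c + 5) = (c - 5)*(c + 1)*(c - 1)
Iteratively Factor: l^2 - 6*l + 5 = (l - 1)*(l - 5)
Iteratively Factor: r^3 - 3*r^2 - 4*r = (r - 4)*(r^2 + r) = r*(r - 4)*(r + 1)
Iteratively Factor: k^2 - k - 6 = (k + 2)*(k - 3)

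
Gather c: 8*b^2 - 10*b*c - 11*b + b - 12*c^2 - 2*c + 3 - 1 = 8*b^2 - 10*b - 12*c^2 + c*(-10*b - 2) + 2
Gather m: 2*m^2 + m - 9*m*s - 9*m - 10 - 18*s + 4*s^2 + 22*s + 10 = 2*m^2 + m*(-9*s - 8) + 4*s^2 + 4*s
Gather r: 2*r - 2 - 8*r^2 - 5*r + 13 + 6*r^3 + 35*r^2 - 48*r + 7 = 6*r^3 + 27*r^2 - 51*r + 18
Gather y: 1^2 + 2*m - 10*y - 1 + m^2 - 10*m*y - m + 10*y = m^2 - 10*m*y + m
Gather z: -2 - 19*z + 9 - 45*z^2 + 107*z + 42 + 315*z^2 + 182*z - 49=270*z^2 + 270*z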